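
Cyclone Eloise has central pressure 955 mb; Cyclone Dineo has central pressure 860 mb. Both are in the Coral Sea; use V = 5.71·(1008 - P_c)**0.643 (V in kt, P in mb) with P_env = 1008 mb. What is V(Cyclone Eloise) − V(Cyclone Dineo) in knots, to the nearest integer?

Cyclone Eloise: ΔP = 53; V ≈ 5.71 × 53^0.643 ≈ 73.34 kt.
Cyclone Dineo: ΔP = 148; V ≈ 5.71 × 148^0.643 ≈ 141.94 kt.
Difference ≈ 73.34 − 141.94 = -68.60 → -69 kt.

-69 kt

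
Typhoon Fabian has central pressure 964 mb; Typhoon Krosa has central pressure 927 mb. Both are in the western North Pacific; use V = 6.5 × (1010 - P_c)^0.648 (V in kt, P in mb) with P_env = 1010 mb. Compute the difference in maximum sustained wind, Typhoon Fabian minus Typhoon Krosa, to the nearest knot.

-36 kt

Typhoon Fabian: ΔP = 46; V ≈ 6.5 × 46^0.648 ≈ 77.69 kt.
Typhoon Krosa: ΔP = 83; V ≈ 6.5 × 83^0.648 ≈ 113.89 kt.
Difference ≈ 77.69 − 113.89 = -36.20 → -36 kt.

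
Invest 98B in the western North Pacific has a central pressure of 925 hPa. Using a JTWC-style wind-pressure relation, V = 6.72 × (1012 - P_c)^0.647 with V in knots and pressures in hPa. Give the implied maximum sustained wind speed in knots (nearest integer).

121 kt

ΔP = 1012 − 925 = 87 hPa.
87^0.647 ≈ 17.983.
V ≈ 6.72 × 17.983 ≈ 120.8 kt.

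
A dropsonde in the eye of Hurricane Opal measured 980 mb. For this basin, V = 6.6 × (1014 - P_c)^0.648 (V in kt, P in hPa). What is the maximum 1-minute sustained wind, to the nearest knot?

65 kt

ΔP = 1014 − 980 = 34 mb.
34^0.648 ≈ 9.826.
V ≈ 6.6 × 9.826 ≈ 64.9 kt.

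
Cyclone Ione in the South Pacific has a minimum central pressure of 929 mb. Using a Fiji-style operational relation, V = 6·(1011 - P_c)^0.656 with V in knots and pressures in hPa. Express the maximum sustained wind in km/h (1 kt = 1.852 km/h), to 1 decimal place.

200.1 km/h

ΔP = 1011 − 929 = 82 mb.
V ≈ 6 × 82^0.656 = 6 × 18.008 ≈ 108.047 kt.
108.047 × 1.852 ≈ 200.10 km/h → 200.1 km/h.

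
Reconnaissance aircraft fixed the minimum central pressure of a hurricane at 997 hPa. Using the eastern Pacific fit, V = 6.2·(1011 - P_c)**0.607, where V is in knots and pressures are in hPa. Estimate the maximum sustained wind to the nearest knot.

ΔP = 1011 − 997 = 14 hPa.
14^0.607 ≈ 4.962.
V ≈ 6.2 × 4.962 ≈ 30.8 kt.

31 kt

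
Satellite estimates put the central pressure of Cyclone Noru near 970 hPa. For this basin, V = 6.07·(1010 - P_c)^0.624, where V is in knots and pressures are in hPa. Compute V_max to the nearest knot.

ΔP = 1010 − 970 = 40 hPa.
40^0.624 ≈ 9.993.
V ≈ 6.07 × 9.993 ≈ 60.7 kt.

61 kt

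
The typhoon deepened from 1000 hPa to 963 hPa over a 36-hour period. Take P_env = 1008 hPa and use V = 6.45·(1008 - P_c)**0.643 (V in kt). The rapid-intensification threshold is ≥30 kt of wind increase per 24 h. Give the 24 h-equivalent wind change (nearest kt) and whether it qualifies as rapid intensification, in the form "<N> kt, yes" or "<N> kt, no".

33 kt, yes

V₁: ΔP = 8, V ≈ 6.45 × 8^0.643 ≈ 24.56 kt.
V₂: ΔP = 45, V ≈ 6.45 × 45^0.643 ≈ 74.57 kt.
ΔV over 36 h = 50.01 kt → 24 h equivalent = 50.01 × 24/36 ≈ 33.34 kt.
33 kt ≥ 30 kt ⇒ rapid intensification.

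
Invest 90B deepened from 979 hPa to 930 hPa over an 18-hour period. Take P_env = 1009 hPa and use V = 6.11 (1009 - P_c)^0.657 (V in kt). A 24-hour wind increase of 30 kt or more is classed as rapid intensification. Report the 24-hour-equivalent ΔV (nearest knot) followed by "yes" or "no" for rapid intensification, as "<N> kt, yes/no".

68 kt, yes

V₁: ΔP = 30, V ≈ 6.11 × 30^0.657 ≈ 57.08 kt.
V₂: ΔP = 79, V ≈ 6.11 × 79^0.657 ≈ 107.84 kt.
ΔV over 18 h = 50.76 kt → 24 h equivalent = 50.76 × 24/18 ≈ 67.68 kt.
68 kt ≥ 30 kt ⇒ rapid intensification.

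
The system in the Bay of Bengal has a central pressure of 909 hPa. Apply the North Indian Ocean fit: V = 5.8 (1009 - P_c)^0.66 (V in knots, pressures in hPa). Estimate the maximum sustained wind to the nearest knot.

121 kt

ΔP = 1009 − 909 = 100 hPa.
100^0.66 ≈ 20.893.
V ≈ 5.8 × 20.893 ≈ 121.2 kt.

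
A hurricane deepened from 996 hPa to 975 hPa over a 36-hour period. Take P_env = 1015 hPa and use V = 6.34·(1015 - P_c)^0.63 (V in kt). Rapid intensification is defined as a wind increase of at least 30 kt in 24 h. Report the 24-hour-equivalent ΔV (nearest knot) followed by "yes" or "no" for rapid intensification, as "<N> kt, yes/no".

16 kt, no

V₁: ΔP = 19, V ≈ 6.34 × 19^0.63 ≈ 40.52 kt.
V₂: ΔP = 40, V ≈ 6.34 × 40^0.63 ≈ 64.77 kt.
ΔV over 36 h = 24.25 kt → 24 h equivalent = 24.25 × 24/36 ≈ 16.17 kt.
16 kt < 30 kt ⇒ not rapid intensification.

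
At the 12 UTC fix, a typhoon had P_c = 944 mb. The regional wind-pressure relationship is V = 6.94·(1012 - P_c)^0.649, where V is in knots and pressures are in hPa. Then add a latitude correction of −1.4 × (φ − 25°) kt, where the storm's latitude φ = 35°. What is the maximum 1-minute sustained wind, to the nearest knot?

ΔP = 1012 − 944 = 68 mb.
68^0.649 ≈ 15.463.
V ≈ 6.94 × 15.463 ≈ 107.3 kt.
Latitude correction: −1.4 × (35 − 25) = -14 kt.
Corrected V ≈ 93.3 kt → 93 kt.

93 kt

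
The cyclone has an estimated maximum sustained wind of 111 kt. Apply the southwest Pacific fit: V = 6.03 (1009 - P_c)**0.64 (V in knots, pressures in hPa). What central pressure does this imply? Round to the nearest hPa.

914 hPa

ΔP = (V / 6.03)^(1/0.64) = (111/6.03)^1.562.
111/6.03 = 18.408; 18.408^1.562 ≈ 94.75 hPa.
P_c = 1009 − 94.75 = 914.25 ≈ 914 hPa.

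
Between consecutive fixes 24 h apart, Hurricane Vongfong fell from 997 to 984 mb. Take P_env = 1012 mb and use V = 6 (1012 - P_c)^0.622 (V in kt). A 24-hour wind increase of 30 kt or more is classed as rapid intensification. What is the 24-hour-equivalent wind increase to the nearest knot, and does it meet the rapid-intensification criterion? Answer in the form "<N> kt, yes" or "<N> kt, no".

15 kt, no

V₁: ΔP = 15, V ≈ 6 × 15^0.622 ≈ 32.34 kt.
V₂: ΔP = 28, V ≈ 6 × 28^0.622 ≈ 47.67 kt.
ΔV over 24 h = 15.33 kt → 24 h equivalent = 15.33 × 24/24 ≈ 15.33 kt.
15 kt < 30 kt ⇒ not rapid intensification.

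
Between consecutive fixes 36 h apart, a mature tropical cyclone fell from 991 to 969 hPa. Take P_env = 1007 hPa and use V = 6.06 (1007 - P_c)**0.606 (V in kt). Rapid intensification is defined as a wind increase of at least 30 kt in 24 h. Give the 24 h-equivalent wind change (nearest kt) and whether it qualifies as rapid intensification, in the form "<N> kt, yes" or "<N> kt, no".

V₁: ΔP = 16, V ≈ 6.06 × 16^0.606 ≈ 32.52 kt.
V₂: ΔP = 38, V ≈ 6.06 × 38^0.606 ≈ 54.93 kt.
ΔV over 36 h = 22.41 kt → 24 h equivalent = 22.41 × 24/36 ≈ 14.94 kt.
15 kt < 30 kt ⇒ not rapid intensification.

15 kt, no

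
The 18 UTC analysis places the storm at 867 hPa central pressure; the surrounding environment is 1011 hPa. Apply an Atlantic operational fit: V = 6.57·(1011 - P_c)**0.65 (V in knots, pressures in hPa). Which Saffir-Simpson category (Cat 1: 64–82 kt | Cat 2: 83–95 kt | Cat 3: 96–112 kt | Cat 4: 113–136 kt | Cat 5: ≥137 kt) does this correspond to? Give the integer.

ΔP = 1011 − 867 = 144 hPa.
V ≈ 6.57 × 144^0.65 = 6.57 × 25.29 ≈ 166 kt.
166 kt falls in the Category 5 band.

5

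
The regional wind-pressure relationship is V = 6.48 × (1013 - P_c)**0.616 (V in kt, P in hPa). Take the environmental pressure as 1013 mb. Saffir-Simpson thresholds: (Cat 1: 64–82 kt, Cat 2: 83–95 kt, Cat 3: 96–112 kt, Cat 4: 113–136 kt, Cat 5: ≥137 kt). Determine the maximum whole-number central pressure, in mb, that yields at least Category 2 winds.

950 mb

Category 2 begins at V = 83 kt.
Required ΔP = (83/6.48)^(1/0.616) = 12.809^1.623 ≈ 62.79 mb.
P_c ≤ 1013 − 62.79 = 950.21, so the highest integer P_c is 950 mb.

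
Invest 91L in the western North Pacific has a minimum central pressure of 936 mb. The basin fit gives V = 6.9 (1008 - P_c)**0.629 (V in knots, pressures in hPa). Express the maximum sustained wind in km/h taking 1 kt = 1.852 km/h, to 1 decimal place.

ΔP = 1008 − 936 = 72 mb.
V ≈ 6.9 × 72^0.629 = 6.9 × 14.732 ≈ 101.651 kt.
101.651 × 1.852 ≈ 188.26 km/h → 188.3 km/h.

188.3 km/h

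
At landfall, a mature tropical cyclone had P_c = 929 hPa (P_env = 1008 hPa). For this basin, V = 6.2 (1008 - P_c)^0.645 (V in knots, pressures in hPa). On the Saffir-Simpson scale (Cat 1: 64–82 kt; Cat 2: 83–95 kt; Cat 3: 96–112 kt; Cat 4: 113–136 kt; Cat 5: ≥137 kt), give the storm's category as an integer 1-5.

3

ΔP = 1008 − 929 = 79 hPa.
V ≈ 6.2 × 79^0.645 = 6.2 × 16.75 ≈ 104 kt.
104 kt falls in the Category 3 band.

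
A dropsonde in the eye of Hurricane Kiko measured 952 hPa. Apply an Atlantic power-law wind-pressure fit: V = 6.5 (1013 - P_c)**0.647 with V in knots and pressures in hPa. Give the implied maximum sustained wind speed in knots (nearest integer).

ΔP = 1013 − 952 = 61 hPa.
61^0.647 ≈ 14.293.
V ≈ 6.5 × 14.293 ≈ 92.9 kt.

93 kt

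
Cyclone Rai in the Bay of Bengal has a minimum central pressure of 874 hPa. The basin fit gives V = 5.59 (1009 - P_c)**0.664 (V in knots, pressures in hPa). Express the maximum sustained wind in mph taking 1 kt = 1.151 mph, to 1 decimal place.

167.1 mph

ΔP = 1009 − 874 = 135 hPa.
V ≈ 5.59 × 135^0.664 = 5.59 × 25.974 ≈ 145.196 kt.
145.196 × 1.151 ≈ 167.12 mph → 167.1 mph.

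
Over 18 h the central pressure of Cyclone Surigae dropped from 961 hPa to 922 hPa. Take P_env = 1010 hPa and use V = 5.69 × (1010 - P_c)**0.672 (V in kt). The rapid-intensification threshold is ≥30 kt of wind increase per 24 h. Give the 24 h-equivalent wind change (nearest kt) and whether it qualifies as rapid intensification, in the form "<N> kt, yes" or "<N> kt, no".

V₁: ΔP = 49, V ≈ 5.69 × 49^0.672 ≈ 77.79 kt.
V₂: ΔP = 88, V ≈ 5.69 × 88^0.672 ≈ 115.29 kt.
ΔV over 18 h = 37.50 kt → 24 h equivalent = 37.50 × 24/18 ≈ 50.00 kt.
50 kt ≥ 30 kt ⇒ rapid intensification.

50 kt, yes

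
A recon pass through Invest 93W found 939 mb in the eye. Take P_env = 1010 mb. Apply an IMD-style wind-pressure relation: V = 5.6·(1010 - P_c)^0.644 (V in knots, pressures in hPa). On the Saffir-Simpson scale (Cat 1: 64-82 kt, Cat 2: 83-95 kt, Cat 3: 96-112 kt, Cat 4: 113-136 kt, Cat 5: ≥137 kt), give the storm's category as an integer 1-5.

2

ΔP = 1010 − 939 = 71 mb.
V ≈ 5.6 × 71^0.644 = 5.6 × 15.57 ≈ 87 kt.
87 kt falls in the Category 2 band.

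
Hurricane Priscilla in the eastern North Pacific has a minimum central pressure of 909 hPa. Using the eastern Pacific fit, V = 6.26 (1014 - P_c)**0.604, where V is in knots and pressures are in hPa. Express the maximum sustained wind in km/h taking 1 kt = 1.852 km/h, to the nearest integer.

193 km/h

ΔP = 1014 − 909 = 105 hPa.
V ≈ 6.26 × 105^0.604 = 6.26 × 16.626 ≈ 104.081 kt.
104.081 × 1.852 ≈ 192.76 km/h → 193 km/h.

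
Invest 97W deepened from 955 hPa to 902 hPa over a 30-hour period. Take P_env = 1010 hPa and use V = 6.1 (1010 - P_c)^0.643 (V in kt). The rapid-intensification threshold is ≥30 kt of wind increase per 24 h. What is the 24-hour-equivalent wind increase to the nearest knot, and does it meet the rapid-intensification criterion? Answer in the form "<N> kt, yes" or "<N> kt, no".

35 kt, yes

V₁: ΔP = 55, V ≈ 6.1 × 55^0.643 ≈ 80.24 kt.
V₂: ΔP = 108, V ≈ 6.1 × 108^0.643 ≈ 123.83 kt.
ΔV over 30 h = 43.59 kt → 24 h equivalent = 43.59 × 24/30 ≈ 34.87 kt.
35 kt ≥ 30 kt ⇒ rapid intensification.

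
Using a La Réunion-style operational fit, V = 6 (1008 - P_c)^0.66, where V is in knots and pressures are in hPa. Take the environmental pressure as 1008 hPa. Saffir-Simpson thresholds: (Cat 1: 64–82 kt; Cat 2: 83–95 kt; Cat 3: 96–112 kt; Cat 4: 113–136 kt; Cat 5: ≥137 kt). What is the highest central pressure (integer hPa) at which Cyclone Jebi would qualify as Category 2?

954 hPa

Category 2 begins at V = 83 kt.
Required ΔP = (83/6)^(1/0.66) = 13.833^1.515 ≈ 53.54 hPa.
P_c ≤ 1008 − 53.54 = 954.46, so the highest integer P_c is 954 hPa.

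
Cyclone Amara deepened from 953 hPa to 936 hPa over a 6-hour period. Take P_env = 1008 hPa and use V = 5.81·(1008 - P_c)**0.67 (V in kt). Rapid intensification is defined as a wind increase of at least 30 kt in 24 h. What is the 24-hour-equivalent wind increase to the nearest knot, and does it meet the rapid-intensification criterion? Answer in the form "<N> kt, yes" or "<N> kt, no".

67 kt, yes

V₁: ΔP = 55, V ≈ 5.81 × 55^0.67 ≈ 85.16 kt.
V₂: ΔP = 72, V ≈ 5.81 × 72^0.67 ≈ 102.00 kt.
ΔV over 6 h = 16.84 kt → 24 h equivalent = 16.84 × 24/6 ≈ 67.36 kt.
67 kt ≥ 30 kt ⇒ rapid intensification.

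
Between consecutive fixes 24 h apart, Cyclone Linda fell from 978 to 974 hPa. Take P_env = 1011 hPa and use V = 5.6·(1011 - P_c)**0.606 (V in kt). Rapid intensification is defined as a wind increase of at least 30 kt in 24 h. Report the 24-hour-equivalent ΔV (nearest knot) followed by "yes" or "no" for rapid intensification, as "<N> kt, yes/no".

3 kt, no

V₁: ΔP = 33, V ≈ 5.6 × 33^0.606 ≈ 46.60 kt.
V₂: ΔP = 37, V ≈ 5.6 × 37^0.606 ≈ 49.95 kt.
ΔV over 24 h = 3.35 kt → 24 h equivalent = 3.35 × 24/24 ≈ 3.35 kt.
3 kt < 30 kt ⇒ not rapid intensification.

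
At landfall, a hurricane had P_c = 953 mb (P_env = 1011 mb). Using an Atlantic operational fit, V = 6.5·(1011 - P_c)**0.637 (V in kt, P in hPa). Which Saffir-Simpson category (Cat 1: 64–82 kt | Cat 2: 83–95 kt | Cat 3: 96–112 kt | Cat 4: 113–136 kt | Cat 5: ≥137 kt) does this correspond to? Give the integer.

2

ΔP = 1011 − 953 = 58 mb.
V ≈ 6.5 × 58^0.637 = 6.5 × 13.28 ≈ 86 kt.
86 kt falls in the Category 2 band.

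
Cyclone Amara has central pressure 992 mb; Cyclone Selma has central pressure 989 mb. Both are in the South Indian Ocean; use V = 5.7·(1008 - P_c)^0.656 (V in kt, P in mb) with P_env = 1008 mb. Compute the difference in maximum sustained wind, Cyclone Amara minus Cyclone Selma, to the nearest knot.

-4 kt

Cyclone Amara: ΔP = 16; V ≈ 5.7 × 16^0.656 ≈ 35.14 kt.
Cyclone Selma: ΔP = 19; V ≈ 5.7 × 19^0.656 ≈ 39.33 kt.
Difference ≈ 35.14 − 39.33 = -4.19 → -4 kt.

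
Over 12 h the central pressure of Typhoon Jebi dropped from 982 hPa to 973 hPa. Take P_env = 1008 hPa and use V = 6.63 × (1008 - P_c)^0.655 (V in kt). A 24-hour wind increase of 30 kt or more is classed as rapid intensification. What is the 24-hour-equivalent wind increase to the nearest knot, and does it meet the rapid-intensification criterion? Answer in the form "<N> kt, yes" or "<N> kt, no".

V₁: ΔP = 26, V ≈ 6.63 × 26^0.655 ≈ 56.02 kt.
V₂: ΔP = 35, V ≈ 6.63 × 35^0.655 ≈ 68.06 kt.
ΔV over 12 h = 12.04 kt → 24 h equivalent = 12.04 × 24/12 ≈ 24.08 kt.
24 kt < 30 kt ⇒ not rapid intensification.

24 kt, no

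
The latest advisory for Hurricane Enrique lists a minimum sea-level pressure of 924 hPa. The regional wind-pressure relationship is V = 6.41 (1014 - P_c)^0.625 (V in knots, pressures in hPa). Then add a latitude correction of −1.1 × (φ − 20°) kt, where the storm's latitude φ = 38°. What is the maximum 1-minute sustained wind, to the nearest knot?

87 kt

ΔP = 1014 − 924 = 90 hPa.
90^0.625 ≈ 16.650.
V ≈ 6.41 × 16.650 ≈ 106.7 kt.
Latitude correction: −1.1 × (38 − 20) = -19.8 kt.
Corrected V ≈ 86.9 kt → 87 kt.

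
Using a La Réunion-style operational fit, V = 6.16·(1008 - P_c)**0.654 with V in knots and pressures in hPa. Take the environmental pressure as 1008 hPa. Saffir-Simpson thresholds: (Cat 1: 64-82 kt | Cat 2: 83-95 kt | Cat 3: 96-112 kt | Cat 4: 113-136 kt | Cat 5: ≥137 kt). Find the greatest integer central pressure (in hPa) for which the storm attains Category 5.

Category 5 begins at V = 137 kt.
Required ΔP = (137/6.16)^(1/0.654) = 22.240^1.529 ≈ 114.77 hPa.
P_c ≤ 1008 − 114.77 = 893.23, so the highest integer P_c is 893 hPa.

893 hPa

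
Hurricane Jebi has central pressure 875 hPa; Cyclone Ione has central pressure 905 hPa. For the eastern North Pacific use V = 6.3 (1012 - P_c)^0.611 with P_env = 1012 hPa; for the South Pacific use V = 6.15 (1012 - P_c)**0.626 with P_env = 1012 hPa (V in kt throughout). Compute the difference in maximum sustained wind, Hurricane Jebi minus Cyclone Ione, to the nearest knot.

Hurricane Jebi: ΔP = 137; V ≈ 6.3 × 137^0.611 ≈ 127.31 kt.
Cyclone Ione: ΔP = 107; V ≈ 6.15 × 107^0.626 ≈ 114.62 kt.
Difference ≈ 127.31 − 114.62 = 12.69 → 13 kt.

13 kt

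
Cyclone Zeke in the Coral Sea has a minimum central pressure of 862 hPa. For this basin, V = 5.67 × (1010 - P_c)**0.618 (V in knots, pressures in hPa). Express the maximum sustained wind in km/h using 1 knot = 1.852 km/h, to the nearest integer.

ΔP = 1010 − 862 = 148 hPa.
V ≈ 5.67 × 148^0.618 = 5.67 × 21.939 ≈ 124.396 kt.
124.396 × 1.852 ≈ 230.38 km/h → 230 km/h.

230 km/h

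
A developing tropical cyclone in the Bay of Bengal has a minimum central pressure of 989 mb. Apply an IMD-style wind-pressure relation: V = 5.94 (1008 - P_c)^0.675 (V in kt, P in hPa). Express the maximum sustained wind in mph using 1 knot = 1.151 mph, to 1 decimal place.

ΔP = 1008 − 989 = 19 mb.
V ≈ 5.94 × 19^0.675 = 5.94 × 7.297 ≈ 43.346 kt.
43.346 × 1.151 ≈ 49.89 mph → 49.9 mph.

49.9 mph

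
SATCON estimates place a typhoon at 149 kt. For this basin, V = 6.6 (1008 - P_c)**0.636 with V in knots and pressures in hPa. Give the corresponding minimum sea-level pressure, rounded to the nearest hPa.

ΔP = (V / 6.6)^(1/0.636) = (149/6.6)^1.572.
149/6.6 = 22.576; 22.576^1.572 ≈ 134.39 hPa.
P_c = 1008 − 134.39 = 873.61 ≈ 874 hPa.

874 hPa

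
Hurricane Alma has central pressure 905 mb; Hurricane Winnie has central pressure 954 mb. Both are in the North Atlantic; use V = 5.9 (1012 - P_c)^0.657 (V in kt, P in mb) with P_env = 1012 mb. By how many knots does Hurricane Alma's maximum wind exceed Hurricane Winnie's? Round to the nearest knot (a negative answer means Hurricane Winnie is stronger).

42 kt

Hurricane Alma: ΔP = 107; V ≈ 5.9 × 107^0.657 ≈ 127.10 kt.
Hurricane Winnie: ΔP = 58; V ≈ 5.9 × 58^0.657 ≈ 85.00 kt.
Difference ≈ 127.10 − 85.00 = 42.10 → 42 kt.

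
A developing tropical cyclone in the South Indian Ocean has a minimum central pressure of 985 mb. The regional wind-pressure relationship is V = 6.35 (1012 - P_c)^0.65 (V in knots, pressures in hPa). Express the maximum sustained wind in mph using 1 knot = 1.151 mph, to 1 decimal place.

62.3 mph

ΔP = 1012 − 985 = 27 mb.
V ≈ 6.35 × 27^0.65 = 6.35 × 8.519 ≈ 54.095 kt.
54.095 × 1.151 ≈ 62.26 mph → 62.3 mph.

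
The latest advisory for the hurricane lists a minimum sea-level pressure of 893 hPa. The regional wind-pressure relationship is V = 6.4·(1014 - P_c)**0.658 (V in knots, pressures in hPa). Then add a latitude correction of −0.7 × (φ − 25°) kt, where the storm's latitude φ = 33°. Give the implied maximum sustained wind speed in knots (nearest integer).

145 kt

ΔP = 1014 − 893 = 121 hPa.
121^0.658 ≈ 23.468.
V ≈ 6.4 × 23.468 ≈ 150.2 kt.
Latitude correction: −0.7 × (33 − 25) = -5.6 kt.
Corrected V ≈ 144.6 kt → 145 kt.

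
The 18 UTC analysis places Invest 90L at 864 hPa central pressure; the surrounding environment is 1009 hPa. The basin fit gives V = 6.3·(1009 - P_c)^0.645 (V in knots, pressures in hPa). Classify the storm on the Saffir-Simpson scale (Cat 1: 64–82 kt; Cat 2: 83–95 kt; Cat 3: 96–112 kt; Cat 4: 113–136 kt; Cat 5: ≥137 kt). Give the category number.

5

ΔP = 1009 − 864 = 145 hPa.
V ≈ 6.3 × 145^0.645 = 6.3 × 24.78 ≈ 156 kt.
156 kt falls in the Category 5 band.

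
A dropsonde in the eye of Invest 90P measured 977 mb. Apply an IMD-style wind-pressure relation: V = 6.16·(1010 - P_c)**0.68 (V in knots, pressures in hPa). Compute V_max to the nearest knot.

ΔP = 1010 − 977 = 33 mb.
33^0.68 ≈ 10.779.
V ≈ 6.16 × 10.779 ≈ 66.4 kt.

66 kt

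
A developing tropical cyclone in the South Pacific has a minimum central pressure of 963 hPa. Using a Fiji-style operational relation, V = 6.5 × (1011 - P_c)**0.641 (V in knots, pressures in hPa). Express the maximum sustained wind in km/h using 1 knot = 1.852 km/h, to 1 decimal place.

144.0 km/h

ΔP = 1011 − 963 = 48 hPa.
V ≈ 6.5 × 48^0.641 = 6.5 × 11.958 ≈ 77.730 kt.
77.730 × 1.852 ≈ 143.96 km/h → 144.0 km/h.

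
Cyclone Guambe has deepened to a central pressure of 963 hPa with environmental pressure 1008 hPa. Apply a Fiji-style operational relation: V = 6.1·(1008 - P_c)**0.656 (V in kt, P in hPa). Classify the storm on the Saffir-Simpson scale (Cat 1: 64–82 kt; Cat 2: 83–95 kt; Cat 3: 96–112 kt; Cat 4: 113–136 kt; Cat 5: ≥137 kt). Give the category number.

ΔP = 1008 − 963 = 45 hPa.
V ≈ 6.1 × 45^0.656 = 6.1 × 12.15 ≈ 74 kt.
74 kt falls in the Category 1 band.

1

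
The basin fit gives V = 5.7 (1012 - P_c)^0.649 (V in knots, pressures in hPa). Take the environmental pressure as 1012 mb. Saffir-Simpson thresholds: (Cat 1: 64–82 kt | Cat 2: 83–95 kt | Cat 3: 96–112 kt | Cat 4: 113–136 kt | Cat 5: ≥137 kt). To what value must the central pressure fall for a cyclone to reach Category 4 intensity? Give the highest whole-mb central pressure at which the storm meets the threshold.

Category 4 begins at V = 113 kt.
Required ΔP = (113/5.7)^(1/0.649) = 19.825^1.541 ≈ 99.72 mb.
P_c ≤ 1012 − 99.72 = 912.28, so the highest integer P_c is 912 mb.

912 mb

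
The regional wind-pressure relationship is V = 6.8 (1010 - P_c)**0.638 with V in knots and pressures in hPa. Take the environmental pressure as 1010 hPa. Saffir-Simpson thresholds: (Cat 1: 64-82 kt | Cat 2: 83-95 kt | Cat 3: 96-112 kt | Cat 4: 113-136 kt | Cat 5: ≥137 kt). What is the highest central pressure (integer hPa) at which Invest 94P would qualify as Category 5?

899 hPa

Category 5 begins at V = 137 kt.
Required ΔP = (137/6.8)^(1/0.638) = 20.147^1.567 ≈ 110.72 hPa.
P_c ≤ 1010 − 110.72 = 899.28, so the highest integer P_c is 899 hPa.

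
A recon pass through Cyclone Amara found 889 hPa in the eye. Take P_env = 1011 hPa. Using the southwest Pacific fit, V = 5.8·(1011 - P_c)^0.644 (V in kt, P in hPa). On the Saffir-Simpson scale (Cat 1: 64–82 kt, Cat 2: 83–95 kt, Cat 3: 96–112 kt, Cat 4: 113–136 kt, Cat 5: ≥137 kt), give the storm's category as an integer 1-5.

4

ΔP = 1011 − 889 = 122 hPa.
V ≈ 5.8 × 122^0.644 = 5.8 × 22.06 ≈ 128 kt.
128 kt falls in the Category 4 band.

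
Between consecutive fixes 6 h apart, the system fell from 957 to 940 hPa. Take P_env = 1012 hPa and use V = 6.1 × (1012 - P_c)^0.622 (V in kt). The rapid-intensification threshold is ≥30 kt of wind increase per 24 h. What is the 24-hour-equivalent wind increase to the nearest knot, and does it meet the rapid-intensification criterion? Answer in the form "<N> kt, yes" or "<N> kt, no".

V₁: ΔP = 55, V ≈ 6.1 × 55^0.622 ≈ 73.76 kt.
V₂: ΔP = 72, V ≈ 6.1 × 72^0.622 ≈ 87.21 kt.
ΔV over 6 h = 13.45 kt → 24 h equivalent = 13.45 × 24/6 ≈ 53.80 kt.
54 kt ≥ 30 kt ⇒ rapid intensification.

54 kt, yes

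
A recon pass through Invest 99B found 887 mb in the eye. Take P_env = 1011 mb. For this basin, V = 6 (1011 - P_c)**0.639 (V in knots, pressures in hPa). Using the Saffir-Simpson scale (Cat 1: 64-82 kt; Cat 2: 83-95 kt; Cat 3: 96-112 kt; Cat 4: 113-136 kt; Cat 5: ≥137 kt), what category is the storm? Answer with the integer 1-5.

ΔP = 1011 − 887 = 124 mb.
V ≈ 6 × 124^0.639 = 6 × 21.76 ≈ 131 kt.
131 kt falls in the Category 4 band.

4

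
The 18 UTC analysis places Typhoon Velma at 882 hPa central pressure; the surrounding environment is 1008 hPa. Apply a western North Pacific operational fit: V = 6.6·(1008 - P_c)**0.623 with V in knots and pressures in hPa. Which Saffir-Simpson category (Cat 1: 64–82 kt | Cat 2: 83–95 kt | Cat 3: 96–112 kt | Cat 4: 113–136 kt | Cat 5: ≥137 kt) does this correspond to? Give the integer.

ΔP = 1008 − 882 = 126 hPa.
V ≈ 6.6 × 126^0.623 = 6.6 × 20.35 ≈ 134 kt.
134 kt falls in the Category 4 band.

4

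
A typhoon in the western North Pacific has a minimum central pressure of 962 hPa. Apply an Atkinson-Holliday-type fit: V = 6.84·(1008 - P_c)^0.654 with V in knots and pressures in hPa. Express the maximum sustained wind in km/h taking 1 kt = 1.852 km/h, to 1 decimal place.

ΔP = 1008 − 962 = 46 hPa.
V ≈ 6.84 × 46^0.654 = 6.84 × 12.230 ≈ 83.657 kt.
83.657 × 1.852 ≈ 154.93 km/h → 154.9 km/h.

154.9 km/h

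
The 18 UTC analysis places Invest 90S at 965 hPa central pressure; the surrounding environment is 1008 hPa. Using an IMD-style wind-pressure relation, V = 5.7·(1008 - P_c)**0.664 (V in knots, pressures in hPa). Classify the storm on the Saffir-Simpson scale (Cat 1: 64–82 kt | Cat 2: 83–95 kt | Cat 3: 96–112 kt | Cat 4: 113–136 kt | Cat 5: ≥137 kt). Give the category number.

ΔP = 1008 − 965 = 43 hPa.
V ≈ 5.7 × 43^0.664 = 5.7 × 12.15 ≈ 69 kt.
69 kt falls in the Category 1 band.

1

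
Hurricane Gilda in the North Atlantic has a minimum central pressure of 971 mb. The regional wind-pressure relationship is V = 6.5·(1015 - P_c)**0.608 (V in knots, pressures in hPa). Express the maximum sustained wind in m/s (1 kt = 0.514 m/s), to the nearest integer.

ΔP = 1015 − 971 = 44 mb.
V ≈ 6.5 × 44^0.608 = 6.5 × 9.982 ≈ 64.883 kt.
64.883 × 0.514 ≈ 33.35 m/s → 33 m/s.

33 m/s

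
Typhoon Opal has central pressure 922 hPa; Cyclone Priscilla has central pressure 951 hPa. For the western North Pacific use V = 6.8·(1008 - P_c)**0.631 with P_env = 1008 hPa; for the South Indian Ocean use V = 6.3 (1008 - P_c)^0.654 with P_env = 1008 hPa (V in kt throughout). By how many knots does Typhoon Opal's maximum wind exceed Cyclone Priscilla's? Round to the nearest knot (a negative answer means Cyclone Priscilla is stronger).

24 kt

Typhoon Opal: ΔP = 86; V ≈ 6.8 × 86^0.631 ≈ 113.03 kt.
Cyclone Priscilla: ΔP = 57; V ≈ 6.3 × 57^0.654 ≈ 88.65 kt.
Difference ≈ 113.03 − 88.65 = 24.38 → 24 kt.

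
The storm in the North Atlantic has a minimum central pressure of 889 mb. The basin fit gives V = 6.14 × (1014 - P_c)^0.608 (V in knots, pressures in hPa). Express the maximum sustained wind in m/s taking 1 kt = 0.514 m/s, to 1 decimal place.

ΔP = 1014 − 889 = 125 mb.
V ≈ 6.14 × 125^0.608 = 6.14 × 18.833 ≈ 115.635 kt.
115.635 × 0.514 ≈ 59.44 m/s → 59.4 m/s.

59.4 m/s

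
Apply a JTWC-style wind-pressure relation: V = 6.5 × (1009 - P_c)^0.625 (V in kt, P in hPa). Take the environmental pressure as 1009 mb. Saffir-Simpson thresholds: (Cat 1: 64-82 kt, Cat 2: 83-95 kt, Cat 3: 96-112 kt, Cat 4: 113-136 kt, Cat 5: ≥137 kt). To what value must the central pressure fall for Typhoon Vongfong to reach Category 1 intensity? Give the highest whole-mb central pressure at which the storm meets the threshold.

970 mb

Category 1 begins at V = 64 kt.
Required ΔP = (64/6.5)^(1/0.625) = 9.846^1.600 ≈ 38.84 mb.
P_c ≤ 1009 − 38.84 = 970.16, so the highest integer P_c is 970 mb.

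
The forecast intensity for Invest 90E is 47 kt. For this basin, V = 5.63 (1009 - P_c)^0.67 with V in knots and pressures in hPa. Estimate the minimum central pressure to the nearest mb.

985 mb

ΔP = (V / 5.63)^(1/0.67) = (47/5.63)^1.493.
47/5.63 = 8.348; 8.348^1.493 ≈ 23.74 mb.
P_c = 1009 − 23.74 = 985.26 ≈ 985 mb.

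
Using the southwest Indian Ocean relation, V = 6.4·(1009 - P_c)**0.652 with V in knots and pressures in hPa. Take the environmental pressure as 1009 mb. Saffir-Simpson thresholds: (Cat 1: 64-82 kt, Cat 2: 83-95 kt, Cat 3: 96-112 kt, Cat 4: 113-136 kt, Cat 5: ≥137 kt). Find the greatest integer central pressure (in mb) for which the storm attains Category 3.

Category 3 begins at V = 96 kt.
Required ΔP = (96/6.4)^(1/0.652) = 15.000^1.534 ≈ 63.65 mb.
P_c ≤ 1009 − 63.65 = 945.35, so the highest integer P_c is 945 mb.

945 mb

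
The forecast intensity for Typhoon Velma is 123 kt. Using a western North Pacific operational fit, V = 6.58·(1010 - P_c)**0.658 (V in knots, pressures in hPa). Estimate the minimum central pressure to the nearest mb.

ΔP = (V / 6.58)^(1/0.658) = (123/6.58)^1.520.
123/6.58 = 18.693; 18.693^1.520 ≈ 85.63 mb.
P_c = 1010 − 85.63 = 924.37 ≈ 924 mb.

924 mb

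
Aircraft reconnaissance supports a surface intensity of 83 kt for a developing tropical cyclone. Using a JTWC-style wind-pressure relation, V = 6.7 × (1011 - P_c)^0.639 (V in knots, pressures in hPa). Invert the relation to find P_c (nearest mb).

960 mb

ΔP = (V / 6.7)^(1/0.639) = (83/6.7)^1.565.
83/6.7 = 12.388; 12.388^1.565 ≈ 51.34 mb.
P_c = 1011 − 51.34 = 959.66 ≈ 960 mb.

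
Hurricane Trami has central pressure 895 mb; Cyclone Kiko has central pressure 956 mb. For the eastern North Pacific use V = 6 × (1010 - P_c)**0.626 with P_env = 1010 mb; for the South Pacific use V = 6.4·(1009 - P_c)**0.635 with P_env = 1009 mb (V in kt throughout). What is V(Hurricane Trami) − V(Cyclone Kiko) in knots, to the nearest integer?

Hurricane Trami: ΔP = 115; V ≈ 6 × 115^0.626 ≈ 116.99 kt.
Cyclone Kiko: ΔP = 53; V ≈ 6.4 × 53^0.635 ≈ 79.63 kt.
Difference ≈ 116.99 − 79.63 = 37.36 → 37 kt.

37 kt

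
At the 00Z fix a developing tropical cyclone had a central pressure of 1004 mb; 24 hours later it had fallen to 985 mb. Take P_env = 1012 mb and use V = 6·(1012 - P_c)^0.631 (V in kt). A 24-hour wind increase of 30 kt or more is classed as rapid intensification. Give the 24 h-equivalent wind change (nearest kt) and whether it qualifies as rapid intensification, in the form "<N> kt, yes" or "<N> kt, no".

V₁: ΔP = 8, V ≈ 6 × 8^0.631 ≈ 22.28 kt.
V₂: ΔP = 27, V ≈ 6 × 27^0.631 ≈ 48.01 kt.
ΔV over 24 h = 25.73 kt → 24 h equivalent = 25.73 × 24/24 ≈ 25.73 kt.
26 kt < 30 kt ⇒ not rapid intensification.

26 kt, no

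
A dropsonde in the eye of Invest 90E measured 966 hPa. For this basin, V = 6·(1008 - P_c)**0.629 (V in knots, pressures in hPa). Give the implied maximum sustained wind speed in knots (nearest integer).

63 kt

ΔP = 1008 − 966 = 42 hPa.
42^0.629 ≈ 10.496.
V ≈ 6 × 10.496 ≈ 63.0 kt.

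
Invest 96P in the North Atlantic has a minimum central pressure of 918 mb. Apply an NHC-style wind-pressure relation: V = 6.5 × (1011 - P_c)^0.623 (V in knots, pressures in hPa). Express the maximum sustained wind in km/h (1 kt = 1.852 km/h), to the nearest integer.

203 km/h

ΔP = 1011 − 918 = 93 mb.
V ≈ 6.5 × 93^0.623 = 6.5 × 16.841 ≈ 109.466 kt.
109.466 × 1.852 ≈ 202.73 km/h → 203 km/h.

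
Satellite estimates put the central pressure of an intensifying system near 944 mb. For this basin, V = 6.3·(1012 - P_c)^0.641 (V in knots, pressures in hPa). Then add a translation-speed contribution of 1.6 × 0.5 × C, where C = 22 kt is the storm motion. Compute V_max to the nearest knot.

112 kt

ΔP = 1012 − 944 = 68 mb.
68^0.641 ≈ 14.950.
V ≈ 6.3 × 14.950 ≈ 94.2 kt.
Translation term: 1.6 × 0.5 × 22 = 17.6 kt.
Corrected V ≈ 111.8 kt → 112 kt.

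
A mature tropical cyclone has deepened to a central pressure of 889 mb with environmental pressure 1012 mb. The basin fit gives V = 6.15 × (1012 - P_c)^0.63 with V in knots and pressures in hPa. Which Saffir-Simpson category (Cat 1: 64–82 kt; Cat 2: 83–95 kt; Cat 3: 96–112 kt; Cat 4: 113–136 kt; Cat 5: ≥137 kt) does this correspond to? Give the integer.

ΔP = 1012 − 889 = 123 mb.
V ≈ 6.15 × 123^0.63 = 6.15 × 20.73 ≈ 128 kt.
128 kt falls in the Category 4 band.

4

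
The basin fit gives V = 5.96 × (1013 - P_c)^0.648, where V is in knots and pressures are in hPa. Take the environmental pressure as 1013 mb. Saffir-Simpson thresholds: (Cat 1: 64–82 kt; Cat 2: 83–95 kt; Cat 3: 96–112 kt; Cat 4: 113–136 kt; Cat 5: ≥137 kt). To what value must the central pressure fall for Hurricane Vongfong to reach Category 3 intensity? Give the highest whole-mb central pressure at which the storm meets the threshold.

940 mb

Category 3 begins at V = 96 kt.
Required ΔP = (96/5.96)^(1/0.648) = 16.107^1.543 ≈ 72.89 mb.
P_c ≤ 1013 − 72.89 = 940.11, so the highest integer P_c is 940 mb.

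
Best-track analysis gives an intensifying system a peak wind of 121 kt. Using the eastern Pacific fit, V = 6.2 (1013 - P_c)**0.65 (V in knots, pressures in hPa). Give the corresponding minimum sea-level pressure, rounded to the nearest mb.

ΔP = (V / 6.2)^(1/0.65) = (121/6.2)^1.538.
121/6.2 = 19.516; 19.516^1.538 ≈ 96.65 mb.
P_c = 1013 − 96.65 = 916.35 ≈ 916 mb.

916 mb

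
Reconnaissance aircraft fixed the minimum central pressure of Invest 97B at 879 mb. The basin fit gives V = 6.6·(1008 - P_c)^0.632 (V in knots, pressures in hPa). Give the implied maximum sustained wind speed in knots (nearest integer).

ΔP = 1008 − 879 = 129 mb.
129^0.632 ≈ 21.572.
V ≈ 6.6 × 21.572 ≈ 142.4 kt.

142 kt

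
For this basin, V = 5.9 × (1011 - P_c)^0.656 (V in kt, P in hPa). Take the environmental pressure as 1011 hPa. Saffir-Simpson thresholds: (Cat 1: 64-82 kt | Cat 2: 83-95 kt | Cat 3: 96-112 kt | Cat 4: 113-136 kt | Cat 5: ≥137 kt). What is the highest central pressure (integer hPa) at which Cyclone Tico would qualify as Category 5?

Category 5 begins at V = 137 kt.
Required ΔP = (137/5.9)^(1/0.656) = 23.220^1.524 ≈ 120.81 hPa.
P_c ≤ 1011 − 120.81 = 890.19, so the highest integer P_c is 890 hPa.

890 hPa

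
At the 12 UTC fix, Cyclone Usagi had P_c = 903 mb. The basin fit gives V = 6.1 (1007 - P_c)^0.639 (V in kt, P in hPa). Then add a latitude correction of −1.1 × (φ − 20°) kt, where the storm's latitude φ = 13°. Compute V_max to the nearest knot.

ΔP = 1007 − 903 = 104 mb.
104^0.639 ≈ 19.448.
V ≈ 6.1 × 19.448 ≈ 118.6 kt.
Latitude correction: −1.1 × (13 − 20) = 7.7 kt.
Corrected V ≈ 126.3 kt → 126 kt.

126 kt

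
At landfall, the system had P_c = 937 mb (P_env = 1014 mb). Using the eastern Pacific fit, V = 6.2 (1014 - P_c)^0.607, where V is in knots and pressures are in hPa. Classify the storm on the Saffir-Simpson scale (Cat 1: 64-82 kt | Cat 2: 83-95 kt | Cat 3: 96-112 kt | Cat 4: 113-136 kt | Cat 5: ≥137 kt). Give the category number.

ΔP = 1014 − 937 = 77 mb.
V ≈ 6.2 × 77^0.607 = 6.2 × 13.97 ≈ 87 kt.
87 kt falls in the Category 2 band.

2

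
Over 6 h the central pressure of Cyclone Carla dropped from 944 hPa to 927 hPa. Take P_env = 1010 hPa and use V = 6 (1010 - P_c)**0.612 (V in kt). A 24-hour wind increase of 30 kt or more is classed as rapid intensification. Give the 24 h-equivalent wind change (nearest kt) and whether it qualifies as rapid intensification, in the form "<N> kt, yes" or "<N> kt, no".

47 kt, yes

V₁: ΔP = 66, V ≈ 6 × 66^0.612 ≈ 77.93 kt.
V₂: ΔP = 83, V ≈ 6 × 83^0.612 ≈ 89.67 kt.
ΔV over 6 h = 11.74 kt → 24 h equivalent = 11.74 × 24/6 ≈ 46.96 kt.
47 kt ≥ 30 kt ⇒ rapid intensification.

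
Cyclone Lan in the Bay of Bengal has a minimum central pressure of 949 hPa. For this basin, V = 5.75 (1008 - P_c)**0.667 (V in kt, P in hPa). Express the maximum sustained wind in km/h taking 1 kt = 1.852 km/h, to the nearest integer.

162 km/h

ΔP = 1008 − 949 = 59 hPa.
V ≈ 5.75 × 59^0.667 = 5.75 × 15.176 ≈ 87.262 kt.
87.262 × 1.852 ≈ 161.61 km/h → 162 km/h.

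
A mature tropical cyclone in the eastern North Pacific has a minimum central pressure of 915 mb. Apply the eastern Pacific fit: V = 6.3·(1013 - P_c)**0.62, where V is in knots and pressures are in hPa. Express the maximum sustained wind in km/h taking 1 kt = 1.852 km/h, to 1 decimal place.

ΔP = 1013 − 915 = 98 mb.
V ≈ 6.3 × 98^0.62 = 6.3 × 17.162 ≈ 108.119 kt.
108.119 × 1.852 ≈ 200.24 km/h → 200.2 km/h.

200.2 km/h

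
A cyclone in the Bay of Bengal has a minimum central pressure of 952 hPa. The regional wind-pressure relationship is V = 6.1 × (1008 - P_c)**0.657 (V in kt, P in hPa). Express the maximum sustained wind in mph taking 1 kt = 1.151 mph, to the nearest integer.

ΔP = 1008 − 952 = 56 hPa.
V ≈ 6.1 × 56^0.657 = 6.1 × 14.079 ≈ 85.879 kt.
85.879 × 1.151 ≈ 98.85 mph → 99 mph.

99 mph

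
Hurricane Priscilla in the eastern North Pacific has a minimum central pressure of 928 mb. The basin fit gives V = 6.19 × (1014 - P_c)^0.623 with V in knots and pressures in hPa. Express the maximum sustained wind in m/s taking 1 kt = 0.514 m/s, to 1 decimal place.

51.0 m/s

ΔP = 1014 − 928 = 86 mb.
V ≈ 6.19 × 86^0.623 = 6.19 × 16.040 ≈ 99.285 kt.
99.285 × 0.514 ≈ 51.03 m/s → 51.0 m/s.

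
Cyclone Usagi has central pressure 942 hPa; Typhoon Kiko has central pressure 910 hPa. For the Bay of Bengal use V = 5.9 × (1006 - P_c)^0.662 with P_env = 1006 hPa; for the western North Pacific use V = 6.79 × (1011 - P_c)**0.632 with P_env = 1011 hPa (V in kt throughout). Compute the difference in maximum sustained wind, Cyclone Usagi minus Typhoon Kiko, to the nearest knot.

Cyclone Usagi: ΔP = 64; V ≈ 5.9 × 64^0.662 ≈ 92.59 kt.
Typhoon Kiko: ΔP = 101; V ≈ 6.79 × 101^0.632 ≈ 125.49 kt.
Difference ≈ 92.59 − 125.49 = -32.90 → -33 kt.

-33 kt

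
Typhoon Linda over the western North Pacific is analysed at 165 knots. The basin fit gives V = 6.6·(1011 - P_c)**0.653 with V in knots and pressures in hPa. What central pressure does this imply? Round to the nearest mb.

ΔP = (V / 6.6)^(1/0.653) = (165/6.6)^1.531.
165/6.6 = 25.000; 25.000^1.531 ≈ 138.29 mb.
P_c = 1011 − 138.29 = 872.71 ≈ 873 mb.

873 mb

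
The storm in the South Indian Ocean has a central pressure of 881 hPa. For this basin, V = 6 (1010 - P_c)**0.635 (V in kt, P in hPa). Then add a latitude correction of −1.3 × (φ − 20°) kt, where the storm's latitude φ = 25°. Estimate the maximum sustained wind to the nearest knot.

125 kt

ΔP = 1010 − 881 = 129 hPa.
129^0.635 ≈ 21.889.
V ≈ 6 × 21.889 ≈ 131.3 kt.
Latitude correction: −1.3 × (25 − 20) = -6.5 kt.
Corrected V ≈ 124.8 kt → 125 kt.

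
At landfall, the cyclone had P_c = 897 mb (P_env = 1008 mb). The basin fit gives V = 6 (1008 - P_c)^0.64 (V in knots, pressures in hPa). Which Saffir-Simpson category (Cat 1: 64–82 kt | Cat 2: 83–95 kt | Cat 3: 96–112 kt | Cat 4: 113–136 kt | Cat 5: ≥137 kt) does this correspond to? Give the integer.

4

ΔP = 1008 − 897 = 111 mb.
V ≈ 6 × 111^0.64 = 6 × 20.37 ≈ 122 kt.
122 kt falls in the Category 4 band.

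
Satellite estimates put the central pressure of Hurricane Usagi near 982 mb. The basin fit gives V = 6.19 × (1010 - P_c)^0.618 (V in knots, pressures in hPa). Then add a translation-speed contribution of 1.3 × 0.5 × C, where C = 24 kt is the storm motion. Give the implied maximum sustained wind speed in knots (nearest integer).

64 kt

ΔP = 1010 − 982 = 28 mb.
28^0.618 ≈ 7.840.
V ≈ 6.19 × 7.840 ≈ 48.5 kt.
Translation term: 1.3 × 0.5 × 24 = 15.6 kt.
Corrected V ≈ 64.1 kt → 64 kt.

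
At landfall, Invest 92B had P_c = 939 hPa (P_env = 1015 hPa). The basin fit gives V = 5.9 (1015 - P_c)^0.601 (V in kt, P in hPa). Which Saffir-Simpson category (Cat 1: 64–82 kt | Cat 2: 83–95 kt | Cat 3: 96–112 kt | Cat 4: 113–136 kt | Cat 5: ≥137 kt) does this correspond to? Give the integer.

1

ΔP = 1015 − 939 = 76 hPa.
V ≈ 5.9 × 76^0.601 = 5.9 × 13.50 ≈ 80 kt.
80 kt falls in the Category 1 band.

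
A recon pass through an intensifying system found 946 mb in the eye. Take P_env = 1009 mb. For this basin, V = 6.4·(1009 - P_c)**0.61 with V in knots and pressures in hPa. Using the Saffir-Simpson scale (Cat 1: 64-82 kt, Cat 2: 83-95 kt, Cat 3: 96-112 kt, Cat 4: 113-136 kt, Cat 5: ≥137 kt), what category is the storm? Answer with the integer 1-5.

1

ΔP = 1009 − 946 = 63 mb.
V ≈ 6.4 × 63^0.61 = 6.4 × 12.52 ≈ 80 kt.
80 kt falls in the Category 1 band.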